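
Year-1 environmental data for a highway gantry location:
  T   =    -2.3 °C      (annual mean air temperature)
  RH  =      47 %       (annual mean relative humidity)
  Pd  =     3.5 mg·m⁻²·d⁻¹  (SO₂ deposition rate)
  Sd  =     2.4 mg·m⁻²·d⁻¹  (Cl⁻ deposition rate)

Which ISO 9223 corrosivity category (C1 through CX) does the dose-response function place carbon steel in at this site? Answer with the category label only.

carbon steel: T≤10 °C ⇒ hinge +0.150·(-2.3−10) = -1.8450
  sulphur-dioxide contribution → 1.374 μm/a
  chloride contribution → 0.755 μm/a
  total first-year rate 2.129 μm/a
Category bounds: 1.3…25 μm/a bracket r_corr ⇒ C2

C2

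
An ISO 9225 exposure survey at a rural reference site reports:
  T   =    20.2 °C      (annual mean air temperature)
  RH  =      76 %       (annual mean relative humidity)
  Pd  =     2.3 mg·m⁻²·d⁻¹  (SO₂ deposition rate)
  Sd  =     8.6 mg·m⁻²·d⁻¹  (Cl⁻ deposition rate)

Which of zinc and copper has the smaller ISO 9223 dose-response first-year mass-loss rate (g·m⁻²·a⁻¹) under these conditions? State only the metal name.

zinc

zinc: T>10 °C ⇒ hinge -0.071·(20.2−10) = -0.7242
  sulphur-dioxide contribution → 0.2975 μm/a
  chloride contribution → 0.6102 μm/a
  ⇒ r_corr(zinc) = 0.9077 μm/a
  mass loss = 0.9077 μm/a × 7.14 g/cm³ = 6.481 g·m⁻²·a⁻¹
copper: T>10 °C ⇒ hinge -0.080·(20.2−10) = -0.8160
  sulphur-dioxide contribution → 0.2578 μm/a
  chloride contribution → 0.7606 μm/a
  total first-year rate 1.018 μm/a
  mass loss = 1.018 μm/a × 8.96 g/cm³ = 9.125 g·m⁻²·a⁻¹
Ordering by g·m⁻²·a⁻¹: copper (9.12) > zinc (6.48)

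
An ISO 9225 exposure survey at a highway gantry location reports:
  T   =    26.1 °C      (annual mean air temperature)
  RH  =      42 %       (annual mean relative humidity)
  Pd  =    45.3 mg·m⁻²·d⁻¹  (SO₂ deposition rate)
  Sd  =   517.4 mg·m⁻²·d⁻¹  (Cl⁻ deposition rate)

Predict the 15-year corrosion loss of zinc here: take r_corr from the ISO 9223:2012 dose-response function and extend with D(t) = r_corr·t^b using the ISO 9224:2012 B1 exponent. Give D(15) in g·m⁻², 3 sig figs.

D(15) = 522 g·m⁻²

zinc: T>10 °C ⇒ hinge -0.071·(26.1−10) = -1.1431
  SO₂ term: 0.0129·45.3^0.44·exp(0.046·42-1.1431) = 0.152
  Cl⁻ term: 0.0175·517.4^0.57·exp(0.008·42+0.085·26.1) = 7.931
  sum: 0.152 + 7.931 → r_corr = 8.083 μm/a
Power-law: D(15) = r_corr · 15^0.813
  D(15) = 8.083 × 15^0.813 = 8.083 × 9.04 = 73.07 μm
  Mass loss = 73.07 μm × 7.14 g/cm³ = 521.7 g·m⁻²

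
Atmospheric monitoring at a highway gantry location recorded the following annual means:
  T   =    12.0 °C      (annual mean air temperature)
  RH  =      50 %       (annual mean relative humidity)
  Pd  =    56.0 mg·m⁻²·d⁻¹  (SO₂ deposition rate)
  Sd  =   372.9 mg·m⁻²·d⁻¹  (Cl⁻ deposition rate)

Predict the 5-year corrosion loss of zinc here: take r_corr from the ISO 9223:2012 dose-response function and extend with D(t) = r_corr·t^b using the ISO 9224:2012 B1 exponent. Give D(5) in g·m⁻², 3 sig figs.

D(5) = 73.2 g·m⁻²

zinc: temperature factor f = -0.071·(2.0) = -0.1420
  Pd branch = 0.0129·Pd^0.44·e^(0.046·RH+f) = 0.6561 μm/a
  Cl⁻ term: 0.0175·372.9^0.57·exp(0.008·50+0.085·12.0) = 2.116
  sum: 0.6561 + 2.116 → r_corr = 2.772 μm/a
Power-law: D(5) = r_corr · 5^0.813
  D(5) = 2.772 × 5^0.813 = 2.772 × 3.701 = 10.26 μm
  Mass loss = 10.26 μm × 7.14 g/cm³ = 73.25 g·m⁻²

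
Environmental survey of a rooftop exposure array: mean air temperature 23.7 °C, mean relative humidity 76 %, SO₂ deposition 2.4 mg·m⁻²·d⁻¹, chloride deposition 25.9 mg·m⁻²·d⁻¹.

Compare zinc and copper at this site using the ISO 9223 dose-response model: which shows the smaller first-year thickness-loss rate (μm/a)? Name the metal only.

zinc: temperature factor f = -0.071·(13.7) = -0.9727
  SO₂ term: 0.0129·2.4^0.44·exp(0.046·76-0.9727) = 0.2364
  Sd branch = 0.0175·Sd^0.57·e^(0.008·RH+0.085·T) = 1.54 μm/a
  sum: 0.2364 + 1.54 → r_corr = 1.777 μm/a
copper: temperature factor f = -0.080·(13.7) = -1.0960
  SO₂ term: 0.0053·2.4^0.26·exp(0.059·76-1.0960) = 0.197
  Sd branch = 0.01025·Sd^0.27·e^(0.036·RH+0.049·T) = 1.216 μm/a
  r_corr = 0.197 + 1.216 = 1.413 μm/a
Ordering by μm/a: zinc (1.78) > copper (1.41)

copper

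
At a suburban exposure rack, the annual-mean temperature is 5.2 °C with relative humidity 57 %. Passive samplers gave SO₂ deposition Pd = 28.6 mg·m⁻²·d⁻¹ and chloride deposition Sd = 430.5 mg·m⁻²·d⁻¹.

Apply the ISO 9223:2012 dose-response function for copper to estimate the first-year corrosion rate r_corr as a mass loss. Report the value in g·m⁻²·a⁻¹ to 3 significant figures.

copper: T≤10 °C ⇒ hinge +0.126·(5.2−10) = -0.6048
  Pd branch = 0.0053·Pd^0.26·e^(0.059·RH+f) = 0.1999 μm/a
  Cl⁻ term: 0.01025·430.5^0.27·exp(0.036·57+0.049·5.2) = 0.5293
  sum: 0.1999 + 0.5293 → r_corr = 0.7292 μm/a
Convert to mass loss: 0.7292 μm/a × 8.96 g/cm³ = 6.534 g·m⁻²·a⁻¹

r_corr = 6.53 g·m⁻²·a⁻¹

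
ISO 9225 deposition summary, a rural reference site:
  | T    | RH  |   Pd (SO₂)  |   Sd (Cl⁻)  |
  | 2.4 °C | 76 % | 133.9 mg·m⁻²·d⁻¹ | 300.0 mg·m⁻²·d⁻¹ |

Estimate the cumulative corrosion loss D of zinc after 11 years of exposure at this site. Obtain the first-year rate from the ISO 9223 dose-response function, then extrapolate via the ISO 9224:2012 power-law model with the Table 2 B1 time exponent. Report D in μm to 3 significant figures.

D(11) = 26.5 μm

zinc: f(T) = +0.038·(T−10) [T≤10 °C] = -0.2888
  SO₂ term: 0.0129·133.9^0.44·exp(0.046·76-0.2888) = 2.749
  Sd branch = 0.0175·Sd^0.57·e^(0.008·RH+0.085·T) = 1.018 μm/a
  r_corr = 2.749 + 1.018 = 3.767 μm/a
Power-law: D(11) = r_corr · 11^0.813
  D(11) = 3.767 × 11^0.813 = 3.767 × 7.025 = 26.46 μm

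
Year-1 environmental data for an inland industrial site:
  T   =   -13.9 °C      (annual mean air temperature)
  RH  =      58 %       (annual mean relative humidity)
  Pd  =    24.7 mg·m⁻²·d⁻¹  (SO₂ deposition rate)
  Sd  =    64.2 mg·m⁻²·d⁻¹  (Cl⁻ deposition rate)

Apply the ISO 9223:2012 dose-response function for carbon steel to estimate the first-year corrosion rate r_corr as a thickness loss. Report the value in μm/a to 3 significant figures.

r_corr = 6.07 μm/a

carbon steel: T≤10 °C ⇒ hinge +0.150·(-13.9−10) = -3.5850
  SO₂ term: 1.77·24.7^0.52·exp(0.02·58-3.5850) = 0.8299
  Sd branch = 0.102·Sd^0.62·e^(0.033·RH+0.04·T) = 5.237 μm/a
  r_corr = 0.8299 + 5.237 = 6.066 μm/a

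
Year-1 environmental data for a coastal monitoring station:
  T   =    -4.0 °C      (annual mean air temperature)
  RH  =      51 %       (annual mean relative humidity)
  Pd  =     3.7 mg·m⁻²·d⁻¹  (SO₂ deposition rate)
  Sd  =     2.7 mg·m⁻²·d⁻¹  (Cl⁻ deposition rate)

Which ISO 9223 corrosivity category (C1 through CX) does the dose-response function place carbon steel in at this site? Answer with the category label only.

C2

carbon steel: temperature factor f = +0.150·(-14.0) = -2.1000
  Pd branch = 1.77·Pd^0.52·e^(0.02·RH+f) = 1.187 μm/a
  Sd branch = 0.102·Sd^0.62·e^(0.033·RH+0.04·T) = 0.8659 μm/a
  r_corr = 1.187 + 0.8659 = 2.053 μm/a
Category bounds: 1.3…25 μm/a bracket r_corr ⇒ C2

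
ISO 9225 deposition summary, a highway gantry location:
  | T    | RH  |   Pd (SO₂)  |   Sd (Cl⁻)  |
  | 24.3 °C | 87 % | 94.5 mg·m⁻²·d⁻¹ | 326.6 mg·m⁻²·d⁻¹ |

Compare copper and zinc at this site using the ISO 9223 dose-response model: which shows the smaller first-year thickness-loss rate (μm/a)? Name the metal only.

copper: T>10 °C ⇒ hinge -0.080·(24.3−10) = -1.1440
  sulphur-dioxide contribution → 0.9339 μm/a
  chloride contribution → 3.688 μm/a
  total first-year rate 4.622 μm/a
zinc: temperature factor f = -0.071·(14.3) = -1.0153
  sulphur-dioxide contribution → 1.892 μm/a
  chloride contribution → 7.505 μm/a
  total first-year rate 9.397 μm/a
Ordering by μm/a: zinc (9.4) > copper (4.62)

copper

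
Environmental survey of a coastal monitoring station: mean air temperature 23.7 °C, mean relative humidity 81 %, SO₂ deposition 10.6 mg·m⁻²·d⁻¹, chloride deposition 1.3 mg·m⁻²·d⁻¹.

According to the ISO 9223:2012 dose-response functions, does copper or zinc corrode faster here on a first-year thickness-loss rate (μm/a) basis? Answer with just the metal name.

copper: T>10 °C ⇒ hinge -0.080·(23.7−10) = -1.0960
  Pd branch = 0.0053·Pd^0.26·e^(0.059·RH+f) = 0.3894 μm/a
  Sd branch = 0.01025·Sd^0.27·e^(0.036·RH+0.049·T) = 0.649 μm/a
  sum: 0.3894 + 0.649 → r_corr = 1.038 μm/a
zinc: f(T) = -0.071·(T−10) [T>10 °C] = -0.9727
  SO₂ term: 0.0129·10.6^0.44·exp(0.046·81-0.9727) = 0.5721
  Cl⁻ term: 0.0175·1.3^0.57·exp(0.008·81+0.085·23.7) = 0.2913
  r_corr = 0.5721 + 0.2913 = 0.8634 μm/a
Ordering by μm/a: copper (1.04) > zinc (0.863)

copper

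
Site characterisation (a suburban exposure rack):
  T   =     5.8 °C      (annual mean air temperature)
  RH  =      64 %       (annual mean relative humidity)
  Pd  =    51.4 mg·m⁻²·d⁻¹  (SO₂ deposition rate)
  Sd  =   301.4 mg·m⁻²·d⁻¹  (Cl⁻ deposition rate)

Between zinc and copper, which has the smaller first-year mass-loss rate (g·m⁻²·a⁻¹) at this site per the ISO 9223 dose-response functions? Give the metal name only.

copper

zinc: temperature factor f = +0.038·(-4.2) = -0.1596
  SO₂ term: 0.0129·51.4^0.44·exp(0.046·64-0.1596) = 1.182
  Cl⁻ term: 0.0175·301.4^0.57·exp(0.008·64+0.085·5.8) = 1.238
  r_corr = 1.182 + 1.238 = 2.42 μm/a
  mass loss = 2.42 μm/a × 7.14 g/cm³ = 17.28 g·m⁻²·a⁻¹
copper: temperature factor f = +0.126·(-4.2) = -0.5292
  Pd branch = 0.0053·Pd^0.26·e^(0.059·RH+f) = 0.3795 μm/a
  Sd branch = 0.01025·Sd^0.27·e^(0.036·RH+0.049·T) = 0.637 μm/a
  sum: 0.3795 + 0.637 → r_corr = 1.016 μm/a
  mass loss = 1.016 μm/a × 8.96 g/cm³ = 9.108 g·m⁻²·a⁻¹
Ordering by g·m⁻²·a⁻¹: zinc (17.3) > copper (9.11)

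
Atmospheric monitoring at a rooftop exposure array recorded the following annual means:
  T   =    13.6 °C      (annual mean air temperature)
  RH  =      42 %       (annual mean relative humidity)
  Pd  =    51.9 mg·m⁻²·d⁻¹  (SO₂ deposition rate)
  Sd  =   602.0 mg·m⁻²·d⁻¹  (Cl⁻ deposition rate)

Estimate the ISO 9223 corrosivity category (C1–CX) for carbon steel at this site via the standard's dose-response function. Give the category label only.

carbon steel: f(T) = -0.054·(T−10) [T>10 °C] = -0.1944
  SO₂ term: 1.77·51.9^0.52·exp(0.02·42-0.1944) = 26.32
  Cl⁻ term: 0.102·602.0^0.62·exp(0.033·42+0.04·13.6) = 37.17
  r_corr = 26.32 + 37.17 = 63.48 μm/a
ISO 9223 Table 2 (carbon steel): 50 < 63.5 ≤ 80 μm/a ⇒ C4

C4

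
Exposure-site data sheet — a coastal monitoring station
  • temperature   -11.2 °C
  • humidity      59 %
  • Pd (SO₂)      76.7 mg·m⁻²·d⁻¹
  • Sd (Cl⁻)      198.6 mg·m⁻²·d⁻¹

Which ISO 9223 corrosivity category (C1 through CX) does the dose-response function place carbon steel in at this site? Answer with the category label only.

C2

carbon steel: f(T) = +0.150·(T−10) [T≤10 °C] = -3.1800
  Pd branch = 1.77·Pd^0.52·e^(0.02·RH+f) = 2.288 μm/a
  Sd branch = 0.102·Sd^0.62·e^(0.033·RH+0.04·T) = 12.14 μm/a
  sum: 2.288 + 12.14 → r_corr = 14.43 μm/a
Category bounds: 1.3…25 μm/a bracket r_corr ⇒ C2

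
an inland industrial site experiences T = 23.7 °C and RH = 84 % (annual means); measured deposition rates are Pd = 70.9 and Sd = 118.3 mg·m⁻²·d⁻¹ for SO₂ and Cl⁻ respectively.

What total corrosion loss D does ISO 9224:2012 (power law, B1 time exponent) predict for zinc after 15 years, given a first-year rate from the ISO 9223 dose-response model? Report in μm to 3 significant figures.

zinc: temperature factor f = -0.071·(13.7) = -0.9727
  SO₂ term: 0.0129·70.9^0.44·exp(0.046·84-0.9727) = 1.515
  Cl⁻ term: 0.0175·118.3^0.57·exp(0.008·84+0.085·23.7) = 3.903
  r_corr = 1.515 + 3.903 = 5.418 μm/a
Power-law: D(15) = r_corr · 15^0.813
  D(15) = 5.418 × 15^0.813 = 5.418 × 9.04 = 48.98 μm

D(15) = 49.0 μm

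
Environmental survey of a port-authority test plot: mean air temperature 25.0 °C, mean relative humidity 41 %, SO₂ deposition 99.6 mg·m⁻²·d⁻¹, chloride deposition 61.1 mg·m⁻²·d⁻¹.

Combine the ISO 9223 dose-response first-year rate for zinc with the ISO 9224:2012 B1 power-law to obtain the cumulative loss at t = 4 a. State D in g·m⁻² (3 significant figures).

D(4) = 51.6 g·m⁻²

zinc: f(T) = -0.071·(T−10) [T>10 °C] = -1.0650
  SO₂ term: 0.0129·99.6^0.44·exp(0.046·41-1.0650) = 0.222
  Sd branch = 0.0175·Sd^0.57·e^(0.008·RH+0.085·T) = 2.12 μm/a
  r_corr = 0.222 + 2.12 = 2.342 μm/a
Power-law: D(4) = r_corr · 4^0.813
  D(4) = 2.342 × 4^0.813 = 2.342 × 3.087 = 7.23 μm
  Mass loss = 7.23 μm × 7.14 g/cm³ = 51.62 g·m⁻²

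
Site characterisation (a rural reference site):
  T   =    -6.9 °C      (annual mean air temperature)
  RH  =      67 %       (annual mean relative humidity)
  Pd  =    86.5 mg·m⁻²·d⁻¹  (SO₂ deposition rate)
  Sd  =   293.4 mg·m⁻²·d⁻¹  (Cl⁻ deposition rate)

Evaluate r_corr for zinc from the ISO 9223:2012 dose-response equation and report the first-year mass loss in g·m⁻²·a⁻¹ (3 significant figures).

zinc: temperature factor f = +0.038·(-16.9) = -0.6422
  sulphur-dioxide contribution → 1.053 μm/a
  chloride contribution → 0.4242 μm/a
  ⇒ r_corr(zinc) = 1.477 μm/a
Convert to mass loss: 1.477 μm/a × 7.14 g/cm³ = 10.55 g·m⁻²·a⁻¹

r_corr = 10.5 g·m⁻²·a⁻¹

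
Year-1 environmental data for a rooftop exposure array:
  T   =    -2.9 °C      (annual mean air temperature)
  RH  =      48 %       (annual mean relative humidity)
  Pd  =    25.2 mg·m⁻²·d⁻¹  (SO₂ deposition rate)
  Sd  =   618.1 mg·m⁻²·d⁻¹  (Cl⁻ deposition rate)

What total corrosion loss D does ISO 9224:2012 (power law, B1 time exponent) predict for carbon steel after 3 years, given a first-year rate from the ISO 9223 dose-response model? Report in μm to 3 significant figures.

D(3) = 48.6 μm

carbon steel: T≤10 °C ⇒ hinge +0.150·(-2.9−10) = -1.9350
  SO₂ term: 1.77·25.2^0.52·exp(0.02·48-1.9350) = 3.575
  Cl⁻ term: 0.102·618.1^0.62·exp(0.033·48+0.04·-2.9) = 23.8
  sum: 3.575 + 23.8 → r_corr = 27.38 μm/a
Long-term exponent b (ISO 9224 Table 2, B1) = 0.523
  D(3) = 27.38 × 3^0.523 = 27.38 × 1.776 = 48.63 μm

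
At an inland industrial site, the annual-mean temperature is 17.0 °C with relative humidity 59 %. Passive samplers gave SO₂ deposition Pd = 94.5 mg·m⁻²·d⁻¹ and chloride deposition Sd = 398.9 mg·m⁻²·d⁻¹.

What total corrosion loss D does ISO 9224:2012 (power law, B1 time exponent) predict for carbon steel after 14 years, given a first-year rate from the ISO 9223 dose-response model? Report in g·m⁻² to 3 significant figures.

D(14) = 3.12e+03 g·m⁻²

carbon steel: temperature factor f = -0.054·(7.0) = -0.3780
  sulphur-dioxide contribution → 42.02 μm/a
  chloride contribution → 57.81 μm/a
  total first-year rate 99.84 μm/a
Power-law: D(14) = r_corr · 14^0.523
  D(14) = 99.84 × 14^0.523 = 99.84 × 3.976 = 396.9 μm
  Mass loss = 396.9 μm × 7.85 g/cm³ = 3116 g·m⁻²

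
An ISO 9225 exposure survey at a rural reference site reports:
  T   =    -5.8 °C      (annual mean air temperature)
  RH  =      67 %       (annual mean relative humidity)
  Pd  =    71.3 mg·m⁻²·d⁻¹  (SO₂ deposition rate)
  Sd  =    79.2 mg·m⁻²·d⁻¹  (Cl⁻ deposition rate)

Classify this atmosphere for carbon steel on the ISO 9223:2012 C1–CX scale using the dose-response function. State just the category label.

carbon steel: f(T) = +0.150·(T−10) [T≤10 °C] = -2.3700
  sulphur-dioxide contribution → 5.811 μm/a
  chloride contribution → 11.1 μm/a
  ⇒ r_corr(carbon steel) = 16.91 μm/a
Category bounds: 1.3…25 μm/a bracket r_corr ⇒ C2

C2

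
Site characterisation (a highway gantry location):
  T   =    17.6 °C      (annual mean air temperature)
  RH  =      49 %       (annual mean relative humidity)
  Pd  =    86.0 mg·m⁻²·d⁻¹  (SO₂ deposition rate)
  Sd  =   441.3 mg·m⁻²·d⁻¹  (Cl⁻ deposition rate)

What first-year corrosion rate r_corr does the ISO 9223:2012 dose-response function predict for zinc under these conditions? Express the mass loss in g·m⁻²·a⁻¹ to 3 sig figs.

zinc: temperature factor f = -0.071·(7.6) = -0.5396
  sulphur-dioxide contribution → 0.5085 μm/a
  chloride contribution → 3.719 μm/a
  ⇒ r_corr(zinc) = 4.228 μm/a
Convert to mass loss: 4.228 μm/a × 7.14 g/cm³ = 30.19 g·m⁻²·a⁻¹

r_corr = 30.2 g·m⁻²·a⁻¹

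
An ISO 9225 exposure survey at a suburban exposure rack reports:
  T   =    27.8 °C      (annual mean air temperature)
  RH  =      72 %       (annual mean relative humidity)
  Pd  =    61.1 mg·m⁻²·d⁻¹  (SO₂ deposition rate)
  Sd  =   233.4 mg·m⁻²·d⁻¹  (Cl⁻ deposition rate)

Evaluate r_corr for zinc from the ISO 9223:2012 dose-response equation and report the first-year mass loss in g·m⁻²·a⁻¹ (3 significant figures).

r_corr = 57.2 g·m⁻²·a⁻¹

zinc: f(T) = -0.071·(T−10) [T>10 °C] = -1.2638
  SO₂ term: 0.0129·61.1^0.44·exp(0.046·72-1.2638) = 0.6109
  Cl⁻ term: 0.0175·233.4^0.57·exp(0.008·72+0.085·27.8) = 7.4
  r_corr = 0.6109 + 7.4 = 8.011 μm/a
Convert to mass loss: 8.011 μm/a × 7.14 g/cm³ = 57.2 g·m⁻²·a⁻¹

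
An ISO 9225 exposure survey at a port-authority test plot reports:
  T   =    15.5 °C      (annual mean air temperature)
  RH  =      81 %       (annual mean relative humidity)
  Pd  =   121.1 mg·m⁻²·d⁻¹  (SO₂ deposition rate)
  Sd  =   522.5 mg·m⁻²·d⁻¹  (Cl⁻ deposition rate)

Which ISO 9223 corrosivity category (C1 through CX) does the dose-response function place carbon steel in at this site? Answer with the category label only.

CX

carbon steel: T>10 °C ⇒ hinge -0.054·(15.5−10) = -0.2970
  sulphur-dioxide contribution → 80.5 μm/a
  chloride contribution → 133 μm/a
  total first-year rate 213.5 μm/a
Category bounds: 200…700 μm/a bracket r_corr ⇒ CX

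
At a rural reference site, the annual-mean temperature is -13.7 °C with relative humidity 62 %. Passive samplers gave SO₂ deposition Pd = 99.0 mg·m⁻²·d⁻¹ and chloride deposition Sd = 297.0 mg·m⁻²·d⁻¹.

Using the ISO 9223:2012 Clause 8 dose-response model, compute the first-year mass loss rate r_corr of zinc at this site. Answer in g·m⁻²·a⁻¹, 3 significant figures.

r_corr = 6.54 g·m⁻²·a⁻¹

zinc: f(T) = +0.038·(T−10) [T≤10 °C] = -0.9006
  sulphur-dioxide contribution → 0.6857 μm/a
  chloride contribution → 0.2302 μm/a
  total first-year rate 0.916 μm/a
Convert to mass loss: 0.916 μm/a × 7.14 g/cm³ = 6.54 g·m⁻²·a⁻¹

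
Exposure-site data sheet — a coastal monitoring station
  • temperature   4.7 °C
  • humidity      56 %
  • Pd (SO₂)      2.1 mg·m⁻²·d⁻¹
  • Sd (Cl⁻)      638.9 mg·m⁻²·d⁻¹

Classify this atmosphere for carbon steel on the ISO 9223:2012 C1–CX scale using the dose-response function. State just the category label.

C3

carbon steel: T≤10 °C ⇒ hinge +0.150·(4.7−10) = -0.7950
  SO₂ term: 1.77·2.1^0.52·exp(0.02·56-0.7950) = 3.603
  Sd branch = 0.102·Sd^0.62·e^(0.033·RH+0.04·T) = 42.87 μm/a
  sum: 3.603 + 42.87 → r_corr = 46.48 μm/a
46.5 μm/a falls in (25, 50] for carbon steel → category C3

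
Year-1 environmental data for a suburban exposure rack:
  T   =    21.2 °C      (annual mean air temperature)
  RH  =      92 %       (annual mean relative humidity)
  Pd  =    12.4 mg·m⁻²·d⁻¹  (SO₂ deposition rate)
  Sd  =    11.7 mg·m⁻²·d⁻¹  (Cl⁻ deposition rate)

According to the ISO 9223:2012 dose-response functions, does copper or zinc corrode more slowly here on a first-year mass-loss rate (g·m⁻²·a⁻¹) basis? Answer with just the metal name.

copper: T>10 °C ⇒ hinge -0.080·(21.2−10) = -0.8960
  sulphur-dioxide contribution → 0.948 μm/a
  chloride contribution → 1.544 μm/a
  total first-year rate 2.492 μm/a
  mass loss = 2.492 μm/a × 8.96 g/cm³ = 22.33 g·m⁻²·a⁻¹
zinc: T>10 °C ⇒ hinge -0.071·(21.2−10) = -0.7952
  sulphur-dioxide contribution → 1.214 μm/a
  chloride contribution → 0.8998 μm/a
  total first-year rate 2.114 μm/a
  mass loss = 2.114 μm/a × 7.14 g/cm³ = 15.09 g·m⁻²·a⁻¹
Ordering by g·m⁻²·a⁻¹: copper (22.3) > zinc (15.1)

zinc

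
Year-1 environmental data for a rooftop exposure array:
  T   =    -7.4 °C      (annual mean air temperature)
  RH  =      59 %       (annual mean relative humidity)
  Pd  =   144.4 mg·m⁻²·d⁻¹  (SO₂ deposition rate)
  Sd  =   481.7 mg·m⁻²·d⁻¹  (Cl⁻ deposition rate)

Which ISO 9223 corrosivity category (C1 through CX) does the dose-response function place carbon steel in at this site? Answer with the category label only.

carbon steel: f(T) = +0.150·(T−10) [T≤10 °C] = -2.6100
  sulphur-dioxide contribution → 5.622 μm/a
  chloride contribution → 24.49 μm/a
  ⇒ r_corr(carbon steel) = 30.11 μm/a
30.1 μm/a falls in (25, 50] for carbon steel → category C3

C3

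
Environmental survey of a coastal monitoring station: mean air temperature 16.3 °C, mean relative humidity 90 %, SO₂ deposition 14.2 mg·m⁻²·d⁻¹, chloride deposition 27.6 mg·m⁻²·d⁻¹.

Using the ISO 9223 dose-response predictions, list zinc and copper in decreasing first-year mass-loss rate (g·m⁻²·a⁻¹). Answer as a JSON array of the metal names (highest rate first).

["copper", "zinc"]

zinc: f(T) = -0.071·(T−10) [T>10 °C] = -0.4473
  sulphur-dioxide contribution → 1.665 μm/a
  chloride contribution → 0.9523 μm/a
  total first-year rate 2.617 μm/a
  mass loss = 2.617 μm/a × 7.14 g/cm³ = 18.68 g·m⁻²·a⁻¹
copper: f(T) = -0.080·(T−10) [T>10 °C] = -0.5040
  sulphur-dioxide contribution → 1.291 μm/a
  chloride contribution → 1.425 μm/a
  ⇒ r_corr(copper) = 2.716 μm/a
  mass loss = 2.716 μm/a × 8.96 g/cm³ = 24.34 g·m⁻²·a⁻¹
Ordering by g·m⁻²·a⁻¹: copper (24.3) > zinc (18.7)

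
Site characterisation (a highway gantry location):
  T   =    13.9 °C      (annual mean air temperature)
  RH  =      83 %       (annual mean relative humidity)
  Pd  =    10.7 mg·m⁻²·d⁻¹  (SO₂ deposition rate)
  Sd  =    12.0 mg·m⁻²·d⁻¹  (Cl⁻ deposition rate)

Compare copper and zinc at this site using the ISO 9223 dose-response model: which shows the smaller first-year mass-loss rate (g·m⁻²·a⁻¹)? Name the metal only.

zinc

copper: temperature factor f = -0.080·(3.9) = -0.3120
  Pd branch = 0.0053·Pd^0.26·e^(0.059·RH+f) = 0.962 μm/a
  Cl⁻ term: 0.01025·12.0^0.27·exp(0.036·83+0.049·13.9) = 0.7863
  sum: 0.962 + 0.7863 → r_corr = 1.748 μm/a
  mass loss = 1.748 μm/a × 8.96 g/cm³ = 15.66 g·m⁻²·a⁻¹
zinc: f(T) = -0.071·(T−10) [T>10 °C] = -0.2769
  SO₂ term: 0.0129·10.7^0.44·exp(0.046·83-0.2769) = 1.263
  Cl⁻ term: 0.0175·12.0^0.57·exp(0.008·83+0.085·13.9) = 0.4567
  sum: 1.263 + 0.4567 → r_corr = 1.72 μm/a
  mass loss = 1.72 μm/a × 7.14 g/cm³ = 12.28 g·m⁻²·a⁻¹
Ordering by g·m⁻²·a⁻¹: copper (15.7) > zinc (12.3)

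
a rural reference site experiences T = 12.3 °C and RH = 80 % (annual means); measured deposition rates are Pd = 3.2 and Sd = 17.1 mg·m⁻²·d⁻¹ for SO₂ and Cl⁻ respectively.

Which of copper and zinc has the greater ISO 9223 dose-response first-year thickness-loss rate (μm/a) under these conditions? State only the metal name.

copper: temperature factor f = -0.080·(2.3) = -0.1840
  Pd branch = 0.0053·Pd^0.26·e^(0.059·RH+f) = 0.6692 μm/a
  Cl⁻ term: 0.01025·17.1^0.27·exp(0.036·80+0.049·12.3) = 0.718
  r_corr = 0.6692 + 0.718 = 1.387 μm/a
zinc: temperature factor f = -0.071·(2.3) = -0.1633
  SO₂ term: 0.0129·3.2^0.44·exp(0.046·80-0.1633) = 0.7247
  Cl⁻ term: 0.0175·17.1^0.57·exp(0.008·80+0.085·12.3) = 0.4763
  sum: 0.7247 + 0.4763 → r_corr = 1.201 μm/a
Ordering by μm/a: copper (1.39) > zinc (1.2)

copper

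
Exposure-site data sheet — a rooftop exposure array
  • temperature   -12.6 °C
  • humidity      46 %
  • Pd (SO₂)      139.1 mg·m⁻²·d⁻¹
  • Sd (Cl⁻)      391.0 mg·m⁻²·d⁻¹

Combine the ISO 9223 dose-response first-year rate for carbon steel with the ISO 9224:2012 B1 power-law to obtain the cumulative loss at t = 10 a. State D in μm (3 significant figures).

carbon steel: temperature factor f = +0.150·(-22.6) = -3.3900
  SO₂ term: 1.77·139.1^0.52·exp(0.02·46-3.3900) = 1.949
  Cl⁻ term: 0.102·391.0^0.62·exp(0.033·46+0.04·-12.6) = 11.38
  r_corr = 1.949 + 11.38 = 13.33 μm/a
ISO 9224: D(t) = r_corr · t^b with b = 0.523 (carbon steel, B1)
  D(10) = 13.33 × 10^0.523 = 13.33 × 3.334 = 44.44 μm

D(10) = 44.4 μm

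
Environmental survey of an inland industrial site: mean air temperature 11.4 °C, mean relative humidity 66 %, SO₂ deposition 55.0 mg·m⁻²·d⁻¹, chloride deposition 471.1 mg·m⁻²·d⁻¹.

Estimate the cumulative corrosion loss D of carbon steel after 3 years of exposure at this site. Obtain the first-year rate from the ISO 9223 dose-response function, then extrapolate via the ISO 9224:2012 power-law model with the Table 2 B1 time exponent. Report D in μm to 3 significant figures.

carbon steel: temperature factor f = -0.054·(1.4) = -0.0756
  SO₂ term: 1.77·55.0^0.52·exp(0.02·66-0.0756) = 49.36
  Sd branch = 0.102·Sd^0.62·e^(0.033·RH+0.04·T) = 64.54 μm/a
  r_corr = 49.36 + 64.54 = 113.9 μm/a
Power-law: D(3) = r_corr · 3^0.523
  D(3) = 113.9 × 3^0.523 = 113.9 × 1.776 = 202.3 μm

D(3) = 202 μm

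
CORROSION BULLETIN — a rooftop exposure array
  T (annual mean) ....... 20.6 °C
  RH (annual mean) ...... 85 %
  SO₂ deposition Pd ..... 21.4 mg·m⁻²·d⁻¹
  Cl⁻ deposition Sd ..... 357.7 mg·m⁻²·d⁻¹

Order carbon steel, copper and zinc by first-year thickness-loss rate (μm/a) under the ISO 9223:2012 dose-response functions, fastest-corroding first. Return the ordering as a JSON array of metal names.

["carbon steel", "zinc", "copper"]

carbon steel: f(T) = -0.054·(T−10) [T>10 °C] = -0.5724
  SO₂ term: 1.77·21.4^0.52·exp(0.02·85-0.5724) = 26.88
  Sd branch = 0.102·Sd^0.62·e^(0.033·RH+0.04·T) = 147.2 μm/a
  sum: 26.88 + 147.2 → r_corr = 174.1 μm/a
copper: T>10 °C ⇒ hinge -0.080·(20.6−10) = -0.8480
  SO₂ term: 0.0053·21.4^0.26·exp(0.059·85-0.8480) = 0.7584
  Sd branch = 0.01025·Sd^0.27·e^(0.036·RH+0.049·T) = 2.934 μm/a
  r_corr = 0.7584 + 2.934 = 3.693 μm/a
zinc: temperature factor f = -0.071·(10.6) = -0.7526
  SO₂ term: 0.0129·21.4^0.44·exp(0.046·85-0.7526) = 1.167
  Cl⁻ term: 0.0175·357.7^0.57·exp(0.008·85+0.085·20.6) = 5.68
  sum: 1.167 + 5.68 → r_corr = 6.847 μm/a
Ordering by μm/a: carbon steel (174) > zinc (6.85) > copper (3.69)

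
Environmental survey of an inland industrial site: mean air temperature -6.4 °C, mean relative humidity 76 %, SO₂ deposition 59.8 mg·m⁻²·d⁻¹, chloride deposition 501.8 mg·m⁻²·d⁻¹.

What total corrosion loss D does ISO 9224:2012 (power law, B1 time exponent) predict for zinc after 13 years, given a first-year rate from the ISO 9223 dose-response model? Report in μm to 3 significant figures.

zinc: f(T) = +0.038·(T−10) [T≤10 °C] = -0.6232
  SO₂ term: 0.0129·59.8^0.44·exp(0.046·76-0.6232) = 1.38
  Sd branch = 0.0175·Sd^0.57·e^(0.008·RH+0.085·T) = 0.6459 μm/a
  sum: 1.38 + 0.6459 → r_corr = 2.026 μm/a
Power-law: D(13) = r_corr · 13^0.813
  D(13) = 2.026 × 13^0.813 = 2.026 × 8.047 = 16.3 μm

D(13) = 16.3 μm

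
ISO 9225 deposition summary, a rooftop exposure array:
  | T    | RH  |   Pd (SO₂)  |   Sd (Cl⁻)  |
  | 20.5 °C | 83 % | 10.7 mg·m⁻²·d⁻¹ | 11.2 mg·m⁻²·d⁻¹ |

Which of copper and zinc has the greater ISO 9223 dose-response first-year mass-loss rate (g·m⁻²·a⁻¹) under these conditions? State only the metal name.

copper

copper: temperature factor f = -0.080·(10.5) = -0.8400
  sulphur-dioxide contribution → 0.5673 μm/a
  chloride contribution → 1.066 μm/a
  ⇒ r_corr(copper) = 1.634 μm/a
  mass loss = 1.634 μm/a × 8.96 g/cm³ = 14.64 g·m⁻²·a⁻¹
zinc: f(T) = -0.071·(T−10) [T>10 °C] = -0.7455
  sulphur-dioxide contribution → 0.7905 μm/a
  chloride contribution → 0.7695 μm/a
  total first-year rate 1.56 μm/a
  mass loss = 1.56 μm/a × 7.14 g/cm³ = 11.14 g·m⁻²·a⁻¹
Ordering by g·m⁻²·a⁻¹: copper (14.6) > zinc (11.1)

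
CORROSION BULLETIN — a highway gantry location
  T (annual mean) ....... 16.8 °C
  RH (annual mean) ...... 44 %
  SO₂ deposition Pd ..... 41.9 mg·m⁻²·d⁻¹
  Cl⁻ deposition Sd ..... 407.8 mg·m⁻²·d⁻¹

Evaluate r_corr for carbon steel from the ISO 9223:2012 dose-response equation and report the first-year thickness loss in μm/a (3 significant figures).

r_corr = 56.1 μm/a

carbon steel: temperature factor f = -0.054·(6.8) = -0.3672
  Pd branch = 1.77·Pd^0.52·e^(0.02·RH+f) = 20.62 μm/a
  Sd branch = 0.102·Sd^0.62·e^(0.033·RH+0.04·T) = 35.44 μm/a
  r_corr = 20.62 + 35.44 = 56.06 μm/a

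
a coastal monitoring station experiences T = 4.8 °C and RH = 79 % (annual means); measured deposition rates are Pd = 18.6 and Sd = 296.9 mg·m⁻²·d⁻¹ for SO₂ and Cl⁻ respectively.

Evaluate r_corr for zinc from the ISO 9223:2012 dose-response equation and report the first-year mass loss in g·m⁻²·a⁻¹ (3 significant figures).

zinc: temperature factor f = +0.038·(-5.2) = -0.1976
  SO₂ term: 0.0129·18.6^0.44·exp(0.046·79-0.1976) = 1.451
  Cl⁻ term: 0.0175·296.9^0.57·exp(0.008·79+0.085·4.8) = 1.271
  r_corr = 1.451 + 1.271 = 2.722 μm/a
Convert to mass loss: 2.722 μm/a × 7.14 g/cm³ = 19.43 g·m⁻²·a⁻¹

r_corr = 19.4 g·m⁻²·a⁻¹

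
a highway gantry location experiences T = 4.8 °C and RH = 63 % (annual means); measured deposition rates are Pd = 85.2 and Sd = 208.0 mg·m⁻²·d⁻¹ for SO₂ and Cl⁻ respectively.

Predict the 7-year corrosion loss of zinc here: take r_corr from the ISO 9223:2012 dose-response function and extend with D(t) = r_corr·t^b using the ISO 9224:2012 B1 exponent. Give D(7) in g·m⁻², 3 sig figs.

zinc: temperature factor f = +0.038·(-5.2) = -0.1976
  sulphur-dioxide contribution → 1.358 μm/a
  chloride contribution → 0.9129 μm/a
  total first-year rate 2.27 μm/a
Power-law: D(7) = r_corr · 7^0.813
  D(7) = 2.27 × 7^0.813 = 2.27 × 4.865 = 11.05 μm
  Mass loss = 11.05 μm × 7.14 g/cm³ = 78.86 g·m⁻²

D(7) = 78.9 g·m⁻²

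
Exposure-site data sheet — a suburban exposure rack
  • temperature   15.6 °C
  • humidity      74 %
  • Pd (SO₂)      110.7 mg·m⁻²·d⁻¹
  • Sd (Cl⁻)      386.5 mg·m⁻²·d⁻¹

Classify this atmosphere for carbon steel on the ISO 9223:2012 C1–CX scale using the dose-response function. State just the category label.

carbon steel: f(T) = -0.054·(T−10) [T>10 °C] = -0.3024
  sulphur-dioxide contribution → 66.43 μm/a
  chloride contribution → 87.94 μm/a
  ⇒ r_corr(carbon steel) = 154.4 μm/a
154 μm/a falls in (80, 200] for carbon steel → category C5

C5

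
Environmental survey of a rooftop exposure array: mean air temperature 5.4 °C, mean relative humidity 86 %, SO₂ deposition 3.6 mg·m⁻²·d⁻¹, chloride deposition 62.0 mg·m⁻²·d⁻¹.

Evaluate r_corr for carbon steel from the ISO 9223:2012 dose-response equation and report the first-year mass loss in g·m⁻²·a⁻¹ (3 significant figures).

r_corr = 295 g·m⁻²·a⁻¹

carbon steel: f(T) = +0.150·(T−10) [T≤10 °C] = -0.6900
  sulphur-dioxide contribution → 9.651 μm/a
  chloride contribution → 27.94 μm/a
  total first-year rate 37.59 μm/a
Convert to mass loss: 37.59 μm/a × 7.85 g/cm³ = 295.1 g·m⁻²·a⁻¹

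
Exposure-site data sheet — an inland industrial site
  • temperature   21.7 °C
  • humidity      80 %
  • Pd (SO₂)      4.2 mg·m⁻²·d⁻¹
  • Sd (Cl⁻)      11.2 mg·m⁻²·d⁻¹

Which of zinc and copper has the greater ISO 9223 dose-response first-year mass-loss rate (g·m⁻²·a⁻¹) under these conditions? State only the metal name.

copper

zinc: T>10 °C ⇒ hinge -0.071·(21.7−10) = -0.8307
  SO₂ term: 0.0129·4.2^0.44·exp(0.046·80-0.8307) = 0.419
  Sd branch = 0.0175·Sd^0.57·e^(0.008·RH+0.085·T) = 0.8319 μm/a
  sum: 0.419 + 0.8319 → r_corr = 1.251 μm/a
  mass loss = 1.251 μm/a × 7.14 g/cm³ = 8.932 g·m⁻²·a⁻¹
copper: temperature factor f = -0.080·(11.7) = -0.9360
  Pd branch = 0.0053·Pd^0.26·e^(0.059·RH+f) = 0.3386 μm/a
  Cl⁻ term: 0.01025·11.2^0.27·exp(0.036·80+0.049·21.7) = 1.015
  r_corr = 0.3386 + 1.015 = 1.354 μm/a
  mass loss = 1.354 μm/a × 8.96 g/cm³ = 12.13 g·m⁻²·a⁻¹
Ordering by g·m⁻²·a⁻¹: copper (12.1) > zinc (8.93)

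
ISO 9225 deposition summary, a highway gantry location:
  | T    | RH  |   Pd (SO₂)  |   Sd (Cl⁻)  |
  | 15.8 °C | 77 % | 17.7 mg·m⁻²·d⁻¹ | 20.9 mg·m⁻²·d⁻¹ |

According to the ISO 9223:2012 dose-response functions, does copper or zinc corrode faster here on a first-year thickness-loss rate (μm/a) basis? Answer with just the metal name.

copper: T>10 °C ⇒ hinge -0.080·(15.8−10) = -0.4640
  Pd branch = 0.0053·Pd^0.26·e^(0.059·RH+f) = 0.6611 μm/a
  Sd branch = 0.01025·Sd^0.27·e^(0.036·RH+0.049·T) = 0.8077 μm/a
  r_corr = 0.6611 + 0.8077 = 1.469 μm/a
zinc: T>10 °C ⇒ hinge -0.071·(15.8−10) = -0.4118
  SO₂ term: 0.0129·17.7^0.44·exp(0.046·77-0.4118) = 1.045
  Cl⁻ term: 0.0175·20.9^0.57·exp(0.008·77+0.085·15.8) = 0.7019
  r_corr = 1.045 + 0.7019 = 1.747 μm/a
Ordering by μm/a: zinc (1.75) > copper (1.47)

zinc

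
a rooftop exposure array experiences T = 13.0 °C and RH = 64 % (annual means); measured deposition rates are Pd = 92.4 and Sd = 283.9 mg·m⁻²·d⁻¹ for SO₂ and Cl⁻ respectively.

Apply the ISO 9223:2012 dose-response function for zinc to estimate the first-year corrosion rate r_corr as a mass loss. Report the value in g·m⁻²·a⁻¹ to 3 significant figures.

r_corr = 26.1 g·m⁻²·a⁻¹

zinc: temperature factor f = -0.071·(3.0) = -0.2130
  sulphur-dioxide contribution → 1.451 μm/a
  chloride contribution → 2.206 μm/a
  ⇒ r_corr(zinc) = 3.657 μm/a
Convert to mass loss: 3.657 μm/a × 7.14 g/cm³ = 26.11 g·m⁻²·a⁻¹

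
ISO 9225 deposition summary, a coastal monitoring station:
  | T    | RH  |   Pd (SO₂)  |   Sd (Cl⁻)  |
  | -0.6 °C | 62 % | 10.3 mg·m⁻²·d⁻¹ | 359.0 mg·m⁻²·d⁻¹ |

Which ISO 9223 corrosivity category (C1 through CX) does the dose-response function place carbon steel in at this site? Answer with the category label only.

carbon steel: temperature factor f = +0.150·(-10.6) = -1.5900
  SO₂ term: 1.77·10.3^0.52·exp(0.02·62-1.5900) = 4.194
  Sd branch = 0.102·Sd^0.62·e^(0.033·RH+0.04·T) = 29.57 μm/a
  sum: 4.194 + 29.57 → r_corr = 33.77 μm/a
ISO 9223 Table 2 (carbon steel): 25 < 33.8 ≤ 50 μm/a ⇒ C3

C3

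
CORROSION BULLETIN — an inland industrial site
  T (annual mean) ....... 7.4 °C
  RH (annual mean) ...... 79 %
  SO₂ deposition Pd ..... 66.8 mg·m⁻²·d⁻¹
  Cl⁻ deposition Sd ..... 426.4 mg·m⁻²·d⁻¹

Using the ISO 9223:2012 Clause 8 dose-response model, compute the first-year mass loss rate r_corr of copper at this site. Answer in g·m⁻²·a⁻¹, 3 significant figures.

r_corr = 22.4 g·m⁻²·a⁻¹

copper: temperature factor f = +0.126·(-2.6) = -0.3276
  sulphur-dioxide contribution → 1.204 μm/a
  chloride contribution → 1.298 μm/a
  total first-year rate 2.502 μm/a
Convert to mass loss: 2.502 μm/a × 8.96 g/cm³ = 22.42 g·m⁻²·a⁻¹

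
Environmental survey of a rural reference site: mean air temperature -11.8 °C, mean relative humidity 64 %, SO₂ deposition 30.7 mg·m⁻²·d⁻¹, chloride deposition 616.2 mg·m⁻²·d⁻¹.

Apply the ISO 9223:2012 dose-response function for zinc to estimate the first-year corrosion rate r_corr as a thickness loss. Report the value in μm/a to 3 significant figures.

r_corr = 0.900 μm/a

zinc: f(T) = +0.038·(T−10) [T≤10 °C] = -0.8284
  SO₂ term: 0.0129·30.7^0.44·exp(0.046·64-0.8284) = 0.4828
  Sd branch = 0.0175·Sd^0.57·e^(0.008·RH+0.085·T) = 0.4168 μm/a
  r_corr = 0.4828 + 0.4168 = 0.8996 μm/a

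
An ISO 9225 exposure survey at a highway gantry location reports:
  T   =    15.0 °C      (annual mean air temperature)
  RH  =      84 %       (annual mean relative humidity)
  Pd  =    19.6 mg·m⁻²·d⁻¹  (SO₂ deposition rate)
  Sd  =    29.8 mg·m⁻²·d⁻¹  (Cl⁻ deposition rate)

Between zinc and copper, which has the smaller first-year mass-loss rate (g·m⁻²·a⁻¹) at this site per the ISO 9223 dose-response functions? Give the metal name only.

zinc: T>10 °C ⇒ hinge -0.071·(15.0−10) = -0.3550
  SO₂ term: 0.0129·19.6^0.44·exp(0.046·84-0.3550) = 1.596
  Sd branch = 0.0175·Sd^0.57·e^(0.008·RH+0.085·T) = 0.849 μm/a
  r_corr = 1.596 + 0.849 = 2.445 μm/a
  mass loss = 2.445 μm/a × 7.14 g/cm³ = 17.46 g·m⁻²·a⁻¹
copper: T>10 °C ⇒ hinge -0.080·(15.0−10) = -0.4000
  Pd branch = 0.0053·Pd^0.26·e^(0.059·RH+f) = 1.094 μm/a
  Sd branch = 0.01025·Sd^0.27·e^(0.036·RH+0.049·T) = 1.1 μm/a
  r_corr = 1.094 + 1.1 = 2.193 μm/a
  mass loss = 2.193 μm/a × 8.96 g/cm³ = 19.65 g·m⁻²·a⁻¹
Ordering by g·m⁻²·a⁻¹: copper (19.7) > zinc (17.5)

zinc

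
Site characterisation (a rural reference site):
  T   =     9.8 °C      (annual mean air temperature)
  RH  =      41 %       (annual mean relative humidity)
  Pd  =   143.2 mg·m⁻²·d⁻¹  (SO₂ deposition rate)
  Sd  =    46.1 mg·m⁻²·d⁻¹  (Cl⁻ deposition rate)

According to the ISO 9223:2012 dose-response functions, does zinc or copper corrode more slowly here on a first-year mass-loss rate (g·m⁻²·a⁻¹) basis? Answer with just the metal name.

zinc: T≤10 °C ⇒ hinge +0.038·(9.8−10) = -0.0076
  SO₂ term: 0.0129·143.2^0.44·exp(0.046·41-0.0076) = 0.7499
  Cl⁻ term: 0.0175·46.1^0.57·exp(0.008·41+0.085·9.8) = 0.4961
  r_corr = 0.7499 + 0.4961 = 1.246 μm/a
  mass loss = 1.246 μm/a × 7.14 g/cm³ = 8.896 g·m⁻²·a⁻¹
copper: T≤10 °C ⇒ hinge +0.126·(9.8−10) = -0.0252
  Pd branch = 0.0053·Pd^0.26·e^(0.059·RH+f) = 0.2111 μm/a
  Cl⁻ term: 0.01025·46.1^0.27·exp(0.036·41+0.049·9.8) = 0.2039
  sum: 0.2111 + 0.2039 → r_corr = 0.415 μm/a
  mass loss = 0.415 μm/a × 8.96 g/cm³ = 3.718 g·m⁻²·a⁻¹
Ordering by g·m⁻²·a⁻¹: zinc (8.9) > copper (3.72)

copper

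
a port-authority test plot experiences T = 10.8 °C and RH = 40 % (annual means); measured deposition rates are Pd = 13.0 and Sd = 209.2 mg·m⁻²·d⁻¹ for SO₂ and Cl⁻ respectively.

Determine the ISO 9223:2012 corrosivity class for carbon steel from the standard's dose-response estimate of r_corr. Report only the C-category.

C3

carbon steel: temperature factor f = -0.054·(0.8) = -0.0432
  SO₂ term: 1.77·13.0^0.52·exp(0.02·40-0.0432) = 14.32
  Sd branch = 0.102·Sd^0.62·e^(0.033·RH+0.04·T) = 16.15 μm/a
  sum: 14.32 + 16.15 → r_corr = 30.47 μm/a
30.5 μm/a falls in (25, 50] for carbon steel → category C3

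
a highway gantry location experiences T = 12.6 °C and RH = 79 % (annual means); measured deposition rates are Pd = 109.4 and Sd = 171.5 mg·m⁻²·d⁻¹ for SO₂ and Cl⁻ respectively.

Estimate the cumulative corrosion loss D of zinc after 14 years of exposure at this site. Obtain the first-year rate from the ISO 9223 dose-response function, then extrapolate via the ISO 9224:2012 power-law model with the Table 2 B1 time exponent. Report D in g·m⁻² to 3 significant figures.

zinc: T>10 °C ⇒ hinge -0.071·(12.6−10) = -0.1846
  sulphur-dioxide contribution → 3.205 μm/a
  chloride contribution → 1.804 μm/a
  total first-year rate 5.009 μm/a
Long-term exponent b (ISO 9224 Table 2, B1) = 0.813
  D(14) = 5.009 × 14^0.813 = 5.009 × 8.547 = 42.81 μm
  Mass loss = 42.81 μm × 7.14 g/cm³ = 305.6 g·m⁻²

D(14) = 306 g·m⁻²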